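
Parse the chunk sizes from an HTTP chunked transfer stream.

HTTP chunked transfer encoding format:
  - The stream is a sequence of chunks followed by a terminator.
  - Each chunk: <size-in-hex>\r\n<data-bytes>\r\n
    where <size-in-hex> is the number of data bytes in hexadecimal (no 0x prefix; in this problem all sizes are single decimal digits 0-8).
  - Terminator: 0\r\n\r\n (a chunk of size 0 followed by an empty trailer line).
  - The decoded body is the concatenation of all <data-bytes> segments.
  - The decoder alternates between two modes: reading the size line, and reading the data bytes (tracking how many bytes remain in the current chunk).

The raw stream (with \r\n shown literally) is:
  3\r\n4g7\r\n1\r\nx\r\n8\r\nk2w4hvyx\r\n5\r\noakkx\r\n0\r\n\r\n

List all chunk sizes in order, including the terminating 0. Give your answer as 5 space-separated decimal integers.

Answer: 3 1 8 5 0

Derivation:
Chunk 1: stream[0..1]='3' size=0x3=3, data at stream[3..6]='4g7' -> body[0..3], body so far='4g7'
Chunk 2: stream[8..9]='1' size=0x1=1, data at stream[11..12]='x' -> body[3..4], body so far='4g7x'
Chunk 3: stream[14..15]='8' size=0x8=8, data at stream[17..25]='k2w4hvyx' -> body[4..12], body so far='4g7xk2w4hvyx'
Chunk 4: stream[27..28]='5' size=0x5=5, data at stream[30..35]='oakkx' -> body[12..17], body so far='4g7xk2w4hvyxoakkx'
Chunk 5: stream[37..38]='0' size=0 (terminator). Final body='4g7xk2w4hvyxoakkx' (17 bytes)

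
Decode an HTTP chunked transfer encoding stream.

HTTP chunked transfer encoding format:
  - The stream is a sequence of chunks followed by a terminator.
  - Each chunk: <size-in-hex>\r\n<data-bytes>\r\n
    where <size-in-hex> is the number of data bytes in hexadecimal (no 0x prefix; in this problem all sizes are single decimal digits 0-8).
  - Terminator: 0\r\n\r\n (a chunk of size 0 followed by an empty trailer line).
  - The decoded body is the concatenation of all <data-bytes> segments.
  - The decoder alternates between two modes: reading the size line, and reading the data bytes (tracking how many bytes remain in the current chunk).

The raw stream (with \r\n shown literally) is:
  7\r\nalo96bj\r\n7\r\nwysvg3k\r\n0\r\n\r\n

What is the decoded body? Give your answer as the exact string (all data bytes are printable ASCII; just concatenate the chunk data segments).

Chunk 1: stream[0..1]='7' size=0x7=7, data at stream[3..10]='alo96bj' -> body[0..7], body so far='alo96bj'
Chunk 2: stream[12..13]='7' size=0x7=7, data at stream[15..22]='wysvg3k' -> body[7..14], body so far='alo96bjwysvg3k'
Chunk 3: stream[24..25]='0' size=0 (terminator). Final body='alo96bjwysvg3k' (14 bytes)

Answer: alo96bjwysvg3k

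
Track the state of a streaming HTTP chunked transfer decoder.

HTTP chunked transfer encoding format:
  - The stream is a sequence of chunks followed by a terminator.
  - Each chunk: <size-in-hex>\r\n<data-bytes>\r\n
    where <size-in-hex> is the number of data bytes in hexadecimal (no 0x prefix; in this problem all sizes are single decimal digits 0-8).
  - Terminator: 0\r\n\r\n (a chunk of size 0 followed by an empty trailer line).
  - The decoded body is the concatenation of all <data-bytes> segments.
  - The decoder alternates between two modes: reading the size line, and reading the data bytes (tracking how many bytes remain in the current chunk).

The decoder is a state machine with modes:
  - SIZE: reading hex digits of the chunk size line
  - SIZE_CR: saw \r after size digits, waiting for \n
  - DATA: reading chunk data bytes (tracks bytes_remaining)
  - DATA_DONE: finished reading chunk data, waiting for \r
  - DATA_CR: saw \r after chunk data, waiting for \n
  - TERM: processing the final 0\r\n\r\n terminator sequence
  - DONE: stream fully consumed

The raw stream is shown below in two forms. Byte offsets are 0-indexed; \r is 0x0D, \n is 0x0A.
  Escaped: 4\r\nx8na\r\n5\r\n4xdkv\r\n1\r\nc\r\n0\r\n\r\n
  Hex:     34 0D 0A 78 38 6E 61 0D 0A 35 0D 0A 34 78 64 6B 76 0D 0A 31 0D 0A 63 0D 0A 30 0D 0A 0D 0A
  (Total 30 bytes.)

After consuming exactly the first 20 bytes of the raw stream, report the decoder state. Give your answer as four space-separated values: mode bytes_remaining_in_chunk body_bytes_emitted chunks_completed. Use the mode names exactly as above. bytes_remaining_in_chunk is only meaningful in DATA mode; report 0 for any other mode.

Byte 0 = '4': mode=SIZE remaining=0 emitted=0 chunks_done=0
Byte 1 = 0x0D: mode=SIZE_CR remaining=0 emitted=0 chunks_done=0
Byte 2 = 0x0A: mode=DATA remaining=4 emitted=0 chunks_done=0
Byte 3 = 'x': mode=DATA remaining=3 emitted=1 chunks_done=0
Byte 4 = '8': mode=DATA remaining=2 emitted=2 chunks_done=0
Byte 5 = 'n': mode=DATA remaining=1 emitted=3 chunks_done=0
Byte 6 = 'a': mode=DATA_DONE remaining=0 emitted=4 chunks_done=0
Byte 7 = 0x0D: mode=DATA_CR remaining=0 emitted=4 chunks_done=0
Byte 8 = 0x0A: mode=SIZE remaining=0 emitted=4 chunks_done=1
Byte 9 = '5': mode=SIZE remaining=0 emitted=4 chunks_done=1
Byte 10 = 0x0D: mode=SIZE_CR remaining=0 emitted=4 chunks_done=1
Byte 11 = 0x0A: mode=DATA remaining=5 emitted=4 chunks_done=1
Byte 12 = '4': mode=DATA remaining=4 emitted=5 chunks_done=1
Byte 13 = 'x': mode=DATA remaining=3 emitted=6 chunks_done=1
Byte 14 = 'd': mode=DATA remaining=2 emitted=7 chunks_done=1
Byte 15 = 'k': mode=DATA remaining=1 emitted=8 chunks_done=1
Byte 16 = 'v': mode=DATA_DONE remaining=0 emitted=9 chunks_done=1
Byte 17 = 0x0D: mode=DATA_CR remaining=0 emitted=9 chunks_done=1
Byte 18 = 0x0A: mode=SIZE remaining=0 emitted=9 chunks_done=2
Byte 19 = '1': mode=SIZE remaining=0 emitted=9 chunks_done=2

Answer: SIZE 0 9 2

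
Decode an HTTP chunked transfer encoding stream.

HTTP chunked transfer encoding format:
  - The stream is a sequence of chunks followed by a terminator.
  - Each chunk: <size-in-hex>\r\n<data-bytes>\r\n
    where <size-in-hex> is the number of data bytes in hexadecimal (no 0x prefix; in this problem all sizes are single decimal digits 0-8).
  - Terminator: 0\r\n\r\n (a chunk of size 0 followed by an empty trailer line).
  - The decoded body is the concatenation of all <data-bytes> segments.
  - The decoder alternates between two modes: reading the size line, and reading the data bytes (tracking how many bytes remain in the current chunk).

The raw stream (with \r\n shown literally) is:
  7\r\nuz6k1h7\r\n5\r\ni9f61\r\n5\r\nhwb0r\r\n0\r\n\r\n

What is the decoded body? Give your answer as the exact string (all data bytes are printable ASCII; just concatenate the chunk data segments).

Chunk 1: stream[0..1]='7' size=0x7=7, data at stream[3..10]='uz6k1h7' -> body[0..7], body so far='uz6k1h7'
Chunk 2: stream[12..13]='5' size=0x5=5, data at stream[15..20]='i9f61' -> body[7..12], body so far='uz6k1h7i9f61'
Chunk 3: stream[22..23]='5' size=0x5=5, data at stream[25..30]='hwb0r' -> body[12..17], body so far='uz6k1h7i9f61hwb0r'
Chunk 4: stream[32..33]='0' size=0 (terminator). Final body='uz6k1h7i9f61hwb0r' (17 bytes)

Answer: uz6k1h7i9f61hwb0r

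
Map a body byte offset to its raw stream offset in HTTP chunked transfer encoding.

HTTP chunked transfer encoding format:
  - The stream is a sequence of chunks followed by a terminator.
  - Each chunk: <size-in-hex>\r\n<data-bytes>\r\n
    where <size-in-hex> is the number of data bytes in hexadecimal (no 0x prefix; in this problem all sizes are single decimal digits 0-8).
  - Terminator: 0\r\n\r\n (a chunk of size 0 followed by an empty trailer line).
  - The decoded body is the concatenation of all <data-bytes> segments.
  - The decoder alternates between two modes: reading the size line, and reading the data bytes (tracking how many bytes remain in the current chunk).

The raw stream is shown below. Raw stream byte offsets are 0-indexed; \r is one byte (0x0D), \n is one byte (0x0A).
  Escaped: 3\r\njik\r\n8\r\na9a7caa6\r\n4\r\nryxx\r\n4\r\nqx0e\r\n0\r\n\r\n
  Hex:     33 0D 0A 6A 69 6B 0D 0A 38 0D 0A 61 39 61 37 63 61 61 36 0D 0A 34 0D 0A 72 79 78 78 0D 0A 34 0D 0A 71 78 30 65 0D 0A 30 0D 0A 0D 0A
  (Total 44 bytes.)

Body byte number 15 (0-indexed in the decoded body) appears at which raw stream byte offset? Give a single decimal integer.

Chunk 1: stream[0..1]='3' size=0x3=3, data at stream[3..6]='jik' -> body[0..3], body so far='jik'
Chunk 2: stream[8..9]='8' size=0x8=8, data at stream[11..19]='a9a7caa6' -> body[3..11], body so far='jika9a7caa6'
Chunk 3: stream[21..22]='4' size=0x4=4, data at stream[24..28]='ryxx' -> body[11..15], body so far='jika9a7caa6ryxx'
Chunk 4: stream[30..31]='4' size=0x4=4, data at stream[33..37]='qx0e' -> body[15..19], body so far='jika9a7caa6ryxxqx0e'
Chunk 5: stream[39..40]='0' size=0 (terminator). Final body='jika9a7caa6ryxxqx0e' (19 bytes)
Body byte 15 at stream offset 33

Answer: 33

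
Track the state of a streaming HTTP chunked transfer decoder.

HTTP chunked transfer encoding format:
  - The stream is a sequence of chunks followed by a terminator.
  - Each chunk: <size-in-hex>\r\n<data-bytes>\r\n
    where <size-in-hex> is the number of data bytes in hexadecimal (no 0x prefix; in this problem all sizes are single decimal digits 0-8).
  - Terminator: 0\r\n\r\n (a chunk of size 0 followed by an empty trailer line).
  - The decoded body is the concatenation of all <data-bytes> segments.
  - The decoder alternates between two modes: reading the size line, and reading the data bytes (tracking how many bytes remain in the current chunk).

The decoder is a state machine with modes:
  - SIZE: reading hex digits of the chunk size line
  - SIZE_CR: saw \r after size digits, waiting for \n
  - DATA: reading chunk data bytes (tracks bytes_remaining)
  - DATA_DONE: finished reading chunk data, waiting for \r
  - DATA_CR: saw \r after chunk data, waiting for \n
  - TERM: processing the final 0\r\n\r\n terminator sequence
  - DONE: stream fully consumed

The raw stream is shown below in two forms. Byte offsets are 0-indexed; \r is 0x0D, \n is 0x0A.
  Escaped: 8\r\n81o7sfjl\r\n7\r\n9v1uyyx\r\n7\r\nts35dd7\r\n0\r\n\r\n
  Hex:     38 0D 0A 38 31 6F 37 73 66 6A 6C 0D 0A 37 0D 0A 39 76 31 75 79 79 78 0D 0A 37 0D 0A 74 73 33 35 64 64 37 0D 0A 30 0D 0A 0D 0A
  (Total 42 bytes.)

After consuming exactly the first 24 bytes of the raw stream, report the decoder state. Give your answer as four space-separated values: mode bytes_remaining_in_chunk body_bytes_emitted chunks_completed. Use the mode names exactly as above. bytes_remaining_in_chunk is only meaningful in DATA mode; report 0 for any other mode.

Byte 0 = '8': mode=SIZE remaining=0 emitted=0 chunks_done=0
Byte 1 = 0x0D: mode=SIZE_CR remaining=0 emitted=0 chunks_done=0
Byte 2 = 0x0A: mode=DATA remaining=8 emitted=0 chunks_done=0
Byte 3 = '8': mode=DATA remaining=7 emitted=1 chunks_done=0
Byte 4 = '1': mode=DATA remaining=6 emitted=2 chunks_done=0
Byte 5 = 'o': mode=DATA remaining=5 emitted=3 chunks_done=0
Byte 6 = '7': mode=DATA remaining=4 emitted=4 chunks_done=0
Byte 7 = 's': mode=DATA remaining=3 emitted=5 chunks_done=0
Byte 8 = 'f': mode=DATA remaining=2 emitted=6 chunks_done=0
Byte 9 = 'j': mode=DATA remaining=1 emitted=7 chunks_done=0
Byte 10 = 'l': mode=DATA_DONE remaining=0 emitted=8 chunks_done=0
Byte 11 = 0x0D: mode=DATA_CR remaining=0 emitted=8 chunks_done=0
Byte 12 = 0x0A: mode=SIZE remaining=0 emitted=8 chunks_done=1
Byte 13 = '7': mode=SIZE remaining=0 emitted=8 chunks_done=1
Byte 14 = 0x0D: mode=SIZE_CR remaining=0 emitted=8 chunks_done=1
Byte 15 = 0x0A: mode=DATA remaining=7 emitted=8 chunks_done=1
Byte 16 = '9': mode=DATA remaining=6 emitted=9 chunks_done=1
Byte 17 = 'v': mode=DATA remaining=5 emitted=10 chunks_done=1
Byte 18 = '1': mode=DATA remaining=4 emitted=11 chunks_done=1
Byte 19 = 'u': mode=DATA remaining=3 emitted=12 chunks_done=1
Byte 20 = 'y': mode=DATA remaining=2 emitted=13 chunks_done=1
Byte 21 = 'y': mode=DATA remaining=1 emitted=14 chunks_done=1
Byte 22 = 'x': mode=DATA_DONE remaining=0 emitted=15 chunks_done=1
Byte 23 = 0x0D: mode=DATA_CR remaining=0 emitted=15 chunks_done=1

Answer: DATA_CR 0 15 1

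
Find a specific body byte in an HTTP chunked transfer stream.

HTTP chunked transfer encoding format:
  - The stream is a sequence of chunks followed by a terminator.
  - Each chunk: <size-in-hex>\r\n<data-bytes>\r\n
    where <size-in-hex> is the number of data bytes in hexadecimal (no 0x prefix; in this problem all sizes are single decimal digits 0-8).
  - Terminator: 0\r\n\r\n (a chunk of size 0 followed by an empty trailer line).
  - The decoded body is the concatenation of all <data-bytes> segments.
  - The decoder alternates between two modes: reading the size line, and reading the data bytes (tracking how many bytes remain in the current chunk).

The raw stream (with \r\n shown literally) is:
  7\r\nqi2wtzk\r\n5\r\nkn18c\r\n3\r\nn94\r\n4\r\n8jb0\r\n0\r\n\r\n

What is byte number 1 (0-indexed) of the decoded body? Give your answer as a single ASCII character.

Chunk 1: stream[0..1]='7' size=0x7=7, data at stream[3..10]='qi2wtzk' -> body[0..7], body so far='qi2wtzk'
Chunk 2: stream[12..13]='5' size=0x5=5, data at stream[15..20]='kn18c' -> body[7..12], body so far='qi2wtzkkn18c'
Chunk 3: stream[22..23]='3' size=0x3=3, data at stream[25..28]='n94' -> body[12..15], body so far='qi2wtzkkn18cn94'
Chunk 4: stream[30..31]='4' size=0x4=4, data at stream[33..37]='8jb0' -> body[15..19], body so far='qi2wtzkkn18cn948jb0'
Chunk 5: stream[39..40]='0' size=0 (terminator). Final body='qi2wtzkkn18cn948jb0' (19 bytes)
Body byte 1 = 'i'

Answer: i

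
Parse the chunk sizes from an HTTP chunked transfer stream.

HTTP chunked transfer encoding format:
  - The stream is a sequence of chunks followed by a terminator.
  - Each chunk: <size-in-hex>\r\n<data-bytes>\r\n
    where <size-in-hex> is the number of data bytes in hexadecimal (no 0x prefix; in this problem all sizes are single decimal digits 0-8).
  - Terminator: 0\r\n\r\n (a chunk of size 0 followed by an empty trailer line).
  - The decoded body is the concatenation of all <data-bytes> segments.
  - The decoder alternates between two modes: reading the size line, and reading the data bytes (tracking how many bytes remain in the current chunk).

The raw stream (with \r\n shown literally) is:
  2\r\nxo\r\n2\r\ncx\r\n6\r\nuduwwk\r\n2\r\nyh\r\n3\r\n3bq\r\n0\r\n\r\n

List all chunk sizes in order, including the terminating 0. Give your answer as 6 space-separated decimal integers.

Answer: 2 2 6 2 3 0

Derivation:
Chunk 1: stream[0..1]='2' size=0x2=2, data at stream[3..5]='xo' -> body[0..2], body so far='xo'
Chunk 2: stream[7..8]='2' size=0x2=2, data at stream[10..12]='cx' -> body[2..4], body so far='xocx'
Chunk 3: stream[14..15]='6' size=0x6=6, data at stream[17..23]='uduwwk' -> body[4..10], body so far='xocxuduwwk'
Chunk 4: stream[25..26]='2' size=0x2=2, data at stream[28..30]='yh' -> body[10..12], body so far='xocxuduwwkyh'
Chunk 5: stream[32..33]='3' size=0x3=3, data at stream[35..38]='3bq' -> body[12..15], body so far='xocxuduwwkyh3bq'
Chunk 6: stream[40..41]='0' size=0 (terminator). Final body='xocxuduwwkyh3bq' (15 bytes)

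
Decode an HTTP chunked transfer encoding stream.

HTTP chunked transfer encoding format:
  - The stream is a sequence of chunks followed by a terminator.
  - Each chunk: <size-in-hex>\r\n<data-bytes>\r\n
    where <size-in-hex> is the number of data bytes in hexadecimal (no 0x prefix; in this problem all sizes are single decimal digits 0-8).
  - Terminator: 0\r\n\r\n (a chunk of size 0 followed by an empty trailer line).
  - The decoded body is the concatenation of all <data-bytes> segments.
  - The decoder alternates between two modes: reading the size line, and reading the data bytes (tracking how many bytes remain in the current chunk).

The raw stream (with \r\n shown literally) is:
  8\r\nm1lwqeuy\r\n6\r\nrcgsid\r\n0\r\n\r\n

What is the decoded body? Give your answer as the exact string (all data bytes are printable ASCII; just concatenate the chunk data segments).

Chunk 1: stream[0..1]='8' size=0x8=8, data at stream[3..11]='m1lwqeuy' -> body[0..8], body so far='m1lwqeuy'
Chunk 2: stream[13..14]='6' size=0x6=6, data at stream[16..22]='rcgsid' -> body[8..14], body so far='m1lwqeuyrcgsid'
Chunk 3: stream[24..25]='0' size=0 (terminator). Final body='m1lwqeuyrcgsid' (14 bytes)

Answer: m1lwqeuyrcgsid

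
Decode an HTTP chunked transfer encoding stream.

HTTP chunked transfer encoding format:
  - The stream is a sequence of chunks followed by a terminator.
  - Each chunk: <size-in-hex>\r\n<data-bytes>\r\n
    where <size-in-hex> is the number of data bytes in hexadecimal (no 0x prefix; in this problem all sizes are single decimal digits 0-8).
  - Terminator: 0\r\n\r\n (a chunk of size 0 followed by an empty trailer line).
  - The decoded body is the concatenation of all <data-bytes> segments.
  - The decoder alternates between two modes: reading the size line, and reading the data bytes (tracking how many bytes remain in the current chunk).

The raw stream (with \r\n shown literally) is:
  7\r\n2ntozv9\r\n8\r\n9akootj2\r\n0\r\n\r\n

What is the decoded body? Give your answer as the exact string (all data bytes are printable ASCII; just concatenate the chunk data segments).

Chunk 1: stream[0..1]='7' size=0x7=7, data at stream[3..10]='2ntozv9' -> body[0..7], body so far='2ntozv9'
Chunk 2: stream[12..13]='8' size=0x8=8, data at stream[15..23]='9akootj2' -> body[7..15], body so far='2ntozv99akootj2'
Chunk 3: stream[25..26]='0' size=0 (terminator). Final body='2ntozv99akootj2' (15 bytes)

Answer: 2ntozv99akootj2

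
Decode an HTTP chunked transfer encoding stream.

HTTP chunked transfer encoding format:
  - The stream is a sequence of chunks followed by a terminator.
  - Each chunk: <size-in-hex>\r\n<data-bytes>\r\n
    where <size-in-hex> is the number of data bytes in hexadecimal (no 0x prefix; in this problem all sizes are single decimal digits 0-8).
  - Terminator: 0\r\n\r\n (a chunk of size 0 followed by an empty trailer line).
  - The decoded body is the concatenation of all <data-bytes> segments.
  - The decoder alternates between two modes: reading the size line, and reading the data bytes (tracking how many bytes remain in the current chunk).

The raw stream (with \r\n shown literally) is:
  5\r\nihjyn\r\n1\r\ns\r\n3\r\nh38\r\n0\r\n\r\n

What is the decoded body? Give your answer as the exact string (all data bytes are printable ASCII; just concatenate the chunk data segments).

Chunk 1: stream[0..1]='5' size=0x5=5, data at stream[3..8]='ihjyn' -> body[0..5], body so far='ihjyn'
Chunk 2: stream[10..11]='1' size=0x1=1, data at stream[13..14]='s' -> body[5..6], body so far='ihjyns'
Chunk 3: stream[16..17]='3' size=0x3=3, data at stream[19..22]='h38' -> body[6..9], body so far='ihjynsh38'
Chunk 4: stream[24..25]='0' size=0 (terminator). Final body='ihjynsh38' (9 bytes)

Answer: ihjynsh38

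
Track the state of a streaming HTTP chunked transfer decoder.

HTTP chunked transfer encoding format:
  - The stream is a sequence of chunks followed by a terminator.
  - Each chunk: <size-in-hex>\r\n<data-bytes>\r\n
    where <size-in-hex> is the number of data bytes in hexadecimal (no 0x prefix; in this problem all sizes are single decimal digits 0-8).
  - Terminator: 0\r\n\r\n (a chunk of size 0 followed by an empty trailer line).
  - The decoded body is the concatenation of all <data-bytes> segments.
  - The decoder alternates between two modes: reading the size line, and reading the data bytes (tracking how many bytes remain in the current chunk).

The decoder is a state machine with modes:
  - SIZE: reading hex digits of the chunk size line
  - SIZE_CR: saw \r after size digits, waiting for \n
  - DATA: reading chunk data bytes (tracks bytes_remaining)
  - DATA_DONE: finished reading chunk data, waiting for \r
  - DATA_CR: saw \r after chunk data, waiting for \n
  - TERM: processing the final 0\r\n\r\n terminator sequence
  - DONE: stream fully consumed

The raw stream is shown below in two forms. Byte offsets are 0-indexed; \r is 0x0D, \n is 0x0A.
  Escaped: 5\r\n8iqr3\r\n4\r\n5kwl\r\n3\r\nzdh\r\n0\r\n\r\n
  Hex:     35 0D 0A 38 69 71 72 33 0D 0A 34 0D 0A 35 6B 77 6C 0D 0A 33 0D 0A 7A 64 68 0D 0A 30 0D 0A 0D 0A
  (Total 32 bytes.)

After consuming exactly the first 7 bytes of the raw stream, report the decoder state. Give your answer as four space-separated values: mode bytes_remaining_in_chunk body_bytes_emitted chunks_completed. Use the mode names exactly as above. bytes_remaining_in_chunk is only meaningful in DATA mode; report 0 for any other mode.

Byte 0 = '5': mode=SIZE remaining=0 emitted=0 chunks_done=0
Byte 1 = 0x0D: mode=SIZE_CR remaining=0 emitted=0 chunks_done=0
Byte 2 = 0x0A: mode=DATA remaining=5 emitted=0 chunks_done=0
Byte 3 = '8': mode=DATA remaining=4 emitted=1 chunks_done=0
Byte 4 = 'i': mode=DATA remaining=3 emitted=2 chunks_done=0
Byte 5 = 'q': mode=DATA remaining=2 emitted=3 chunks_done=0
Byte 6 = 'r': mode=DATA remaining=1 emitted=4 chunks_done=0

Answer: DATA 1 4 0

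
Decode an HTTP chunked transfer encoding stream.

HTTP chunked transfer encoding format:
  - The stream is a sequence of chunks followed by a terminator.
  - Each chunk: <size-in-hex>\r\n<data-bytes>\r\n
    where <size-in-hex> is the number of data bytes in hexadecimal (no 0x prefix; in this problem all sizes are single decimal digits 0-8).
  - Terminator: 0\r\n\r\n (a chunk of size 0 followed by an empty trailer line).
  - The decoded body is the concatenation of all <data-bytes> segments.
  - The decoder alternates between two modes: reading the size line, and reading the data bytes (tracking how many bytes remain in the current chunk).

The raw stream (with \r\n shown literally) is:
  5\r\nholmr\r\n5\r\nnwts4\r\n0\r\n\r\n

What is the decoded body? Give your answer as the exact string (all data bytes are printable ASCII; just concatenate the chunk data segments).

Chunk 1: stream[0..1]='5' size=0x5=5, data at stream[3..8]='holmr' -> body[0..5], body so far='holmr'
Chunk 2: stream[10..11]='5' size=0x5=5, data at stream[13..18]='nwts4' -> body[5..10], body so far='holmrnwts4'
Chunk 3: stream[20..21]='0' size=0 (terminator). Final body='holmrnwts4' (10 bytes)

Answer: holmrnwts4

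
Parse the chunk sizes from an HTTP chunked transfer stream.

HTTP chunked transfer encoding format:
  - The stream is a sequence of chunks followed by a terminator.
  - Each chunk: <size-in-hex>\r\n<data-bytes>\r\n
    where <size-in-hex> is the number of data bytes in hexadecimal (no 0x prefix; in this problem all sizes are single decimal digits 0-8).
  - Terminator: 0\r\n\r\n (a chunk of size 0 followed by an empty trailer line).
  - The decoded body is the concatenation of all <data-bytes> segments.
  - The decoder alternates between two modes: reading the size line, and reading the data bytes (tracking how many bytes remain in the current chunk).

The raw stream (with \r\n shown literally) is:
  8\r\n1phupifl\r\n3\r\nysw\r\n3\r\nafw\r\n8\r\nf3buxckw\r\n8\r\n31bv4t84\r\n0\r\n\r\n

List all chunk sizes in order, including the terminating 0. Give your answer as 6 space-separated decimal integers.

Answer: 8 3 3 8 8 0

Derivation:
Chunk 1: stream[0..1]='8' size=0x8=8, data at stream[3..11]='1phupifl' -> body[0..8], body so far='1phupifl'
Chunk 2: stream[13..14]='3' size=0x3=3, data at stream[16..19]='ysw' -> body[8..11], body so far='1phupiflysw'
Chunk 3: stream[21..22]='3' size=0x3=3, data at stream[24..27]='afw' -> body[11..14], body so far='1phupiflyswafw'
Chunk 4: stream[29..30]='8' size=0x8=8, data at stream[32..40]='f3buxckw' -> body[14..22], body so far='1phupiflyswafwf3buxckw'
Chunk 5: stream[42..43]='8' size=0x8=8, data at stream[45..53]='31bv4t84' -> body[22..30], body so far='1phupiflyswafwf3buxckw31bv4t84'
Chunk 6: stream[55..56]='0' size=0 (terminator). Final body='1phupiflyswafwf3buxckw31bv4t84' (30 bytes)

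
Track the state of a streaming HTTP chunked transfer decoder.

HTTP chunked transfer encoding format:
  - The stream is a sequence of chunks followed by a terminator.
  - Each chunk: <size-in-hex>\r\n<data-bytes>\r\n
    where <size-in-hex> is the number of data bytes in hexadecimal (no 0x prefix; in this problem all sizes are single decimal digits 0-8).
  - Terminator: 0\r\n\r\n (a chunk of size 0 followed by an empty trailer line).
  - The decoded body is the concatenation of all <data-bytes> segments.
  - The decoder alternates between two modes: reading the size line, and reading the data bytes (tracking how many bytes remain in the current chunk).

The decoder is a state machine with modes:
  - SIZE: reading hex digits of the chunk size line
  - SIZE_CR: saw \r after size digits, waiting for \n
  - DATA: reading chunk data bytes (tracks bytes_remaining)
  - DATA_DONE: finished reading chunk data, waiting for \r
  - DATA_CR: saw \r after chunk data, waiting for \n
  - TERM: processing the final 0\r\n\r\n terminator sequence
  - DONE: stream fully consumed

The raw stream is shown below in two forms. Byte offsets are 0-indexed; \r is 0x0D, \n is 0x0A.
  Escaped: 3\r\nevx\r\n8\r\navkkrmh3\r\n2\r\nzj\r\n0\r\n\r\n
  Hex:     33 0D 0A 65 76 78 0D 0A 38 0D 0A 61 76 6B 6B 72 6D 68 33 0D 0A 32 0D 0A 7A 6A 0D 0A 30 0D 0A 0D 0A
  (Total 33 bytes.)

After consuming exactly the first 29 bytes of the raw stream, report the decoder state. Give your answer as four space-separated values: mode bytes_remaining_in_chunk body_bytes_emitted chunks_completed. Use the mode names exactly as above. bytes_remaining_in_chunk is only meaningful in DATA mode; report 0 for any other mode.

Byte 0 = '3': mode=SIZE remaining=0 emitted=0 chunks_done=0
Byte 1 = 0x0D: mode=SIZE_CR remaining=0 emitted=0 chunks_done=0
Byte 2 = 0x0A: mode=DATA remaining=3 emitted=0 chunks_done=0
Byte 3 = 'e': mode=DATA remaining=2 emitted=1 chunks_done=0
Byte 4 = 'v': mode=DATA remaining=1 emitted=2 chunks_done=0
Byte 5 = 'x': mode=DATA_DONE remaining=0 emitted=3 chunks_done=0
Byte 6 = 0x0D: mode=DATA_CR remaining=0 emitted=3 chunks_done=0
Byte 7 = 0x0A: mode=SIZE remaining=0 emitted=3 chunks_done=1
Byte 8 = '8': mode=SIZE remaining=0 emitted=3 chunks_done=1
Byte 9 = 0x0D: mode=SIZE_CR remaining=0 emitted=3 chunks_done=1
Byte 10 = 0x0A: mode=DATA remaining=8 emitted=3 chunks_done=1
Byte 11 = 'a': mode=DATA remaining=7 emitted=4 chunks_done=1
Byte 12 = 'v': mode=DATA remaining=6 emitted=5 chunks_done=1
Byte 13 = 'k': mode=DATA remaining=5 emitted=6 chunks_done=1
Byte 14 = 'k': mode=DATA remaining=4 emitted=7 chunks_done=1
Byte 15 = 'r': mode=DATA remaining=3 emitted=8 chunks_done=1
Byte 16 = 'm': mode=DATA remaining=2 emitted=9 chunks_done=1
Byte 17 = 'h': mode=DATA remaining=1 emitted=10 chunks_done=1
Byte 18 = '3': mode=DATA_DONE remaining=0 emitted=11 chunks_done=1
Byte 19 = 0x0D: mode=DATA_CR remaining=0 emitted=11 chunks_done=1
Byte 20 = 0x0A: mode=SIZE remaining=0 emitted=11 chunks_done=2
Byte 21 = '2': mode=SIZE remaining=0 emitted=11 chunks_done=2
Byte 22 = 0x0D: mode=SIZE_CR remaining=0 emitted=11 chunks_done=2
Byte 23 = 0x0A: mode=DATA remaining=2 emitted=11 chunks_done=2
Byte 24 = 'z': mode=DATA remaining=1 emitted=12 chunks_done=2
Byte 25 = 'j': mode=DATA_DONE remaining=0 emitted=13 chunks_done=2
Byte 26 = 0x0D: mode=DATA_CR remaining=0 emitted=13 chunks_done=2
Byte 27 = 0x0A: mode=SIZE remaining=0 emitted=13 chunks_done=3
Byte 28 = '0': mode=SIZE remaining=0 emitted=13 chunks_done=3

Answer: SIZE 0 13 3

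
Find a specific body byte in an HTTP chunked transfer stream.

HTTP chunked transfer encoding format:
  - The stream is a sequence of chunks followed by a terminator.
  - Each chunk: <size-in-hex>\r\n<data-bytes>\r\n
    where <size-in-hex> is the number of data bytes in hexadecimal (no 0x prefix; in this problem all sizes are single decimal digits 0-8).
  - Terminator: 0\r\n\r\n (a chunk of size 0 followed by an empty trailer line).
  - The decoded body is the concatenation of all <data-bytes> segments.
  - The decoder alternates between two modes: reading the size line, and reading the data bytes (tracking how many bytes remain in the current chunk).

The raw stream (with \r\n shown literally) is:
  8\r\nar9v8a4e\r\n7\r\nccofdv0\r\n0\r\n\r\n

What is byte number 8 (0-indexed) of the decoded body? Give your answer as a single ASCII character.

Answer: c

Derivation:
Chunk 1: stream[0..1]='8' size=0x8=8, data at stream[3..11]='ar9v8a4e' -> body[0..8], body so far='ar9v8a4e'
Chunk 2: stream[13..14]='7' size=0x7=7, data at stream[16..23]='ccofdv0' -> body[8..15], body so far='ar9v8a4eccofdv0'
Chunk 3: stream[25..26]='0' size=0 (terminator). Final body='ar9v8a4eccofdv0' (15 bytes)
Body byte 8 = 'c'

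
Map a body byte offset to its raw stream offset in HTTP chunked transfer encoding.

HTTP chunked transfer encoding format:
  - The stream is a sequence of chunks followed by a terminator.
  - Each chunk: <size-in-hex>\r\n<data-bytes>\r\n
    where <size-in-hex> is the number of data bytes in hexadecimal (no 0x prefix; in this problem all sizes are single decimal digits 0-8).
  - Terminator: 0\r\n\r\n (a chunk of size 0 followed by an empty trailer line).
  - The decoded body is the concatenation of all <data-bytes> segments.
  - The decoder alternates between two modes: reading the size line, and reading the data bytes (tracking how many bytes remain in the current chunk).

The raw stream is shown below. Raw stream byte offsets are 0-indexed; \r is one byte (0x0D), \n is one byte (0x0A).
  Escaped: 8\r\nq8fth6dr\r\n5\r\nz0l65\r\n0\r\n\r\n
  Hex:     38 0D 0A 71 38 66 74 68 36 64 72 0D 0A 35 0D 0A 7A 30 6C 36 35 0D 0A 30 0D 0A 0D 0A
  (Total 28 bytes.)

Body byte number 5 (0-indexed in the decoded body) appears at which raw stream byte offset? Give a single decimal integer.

Answer: 8

Derivation:
Chunk 1: stream[0..1]='8' size=0x8=8, data at stream[3..11]='q8fth6dr' -> body[0..8], body so far='q8fth6dr'
Chunk 2: stream[13..14]='5' size=0x5=5, data at stream[16..21]='z0l65' -> body[8..13], body so far='q8fth6drz0l65'
Chunk 3: stream[23..24]='0' size=0 (terminator). Final body='q8fth6drz0l65' (13 bytes)
Body byte 5 at stream offset 8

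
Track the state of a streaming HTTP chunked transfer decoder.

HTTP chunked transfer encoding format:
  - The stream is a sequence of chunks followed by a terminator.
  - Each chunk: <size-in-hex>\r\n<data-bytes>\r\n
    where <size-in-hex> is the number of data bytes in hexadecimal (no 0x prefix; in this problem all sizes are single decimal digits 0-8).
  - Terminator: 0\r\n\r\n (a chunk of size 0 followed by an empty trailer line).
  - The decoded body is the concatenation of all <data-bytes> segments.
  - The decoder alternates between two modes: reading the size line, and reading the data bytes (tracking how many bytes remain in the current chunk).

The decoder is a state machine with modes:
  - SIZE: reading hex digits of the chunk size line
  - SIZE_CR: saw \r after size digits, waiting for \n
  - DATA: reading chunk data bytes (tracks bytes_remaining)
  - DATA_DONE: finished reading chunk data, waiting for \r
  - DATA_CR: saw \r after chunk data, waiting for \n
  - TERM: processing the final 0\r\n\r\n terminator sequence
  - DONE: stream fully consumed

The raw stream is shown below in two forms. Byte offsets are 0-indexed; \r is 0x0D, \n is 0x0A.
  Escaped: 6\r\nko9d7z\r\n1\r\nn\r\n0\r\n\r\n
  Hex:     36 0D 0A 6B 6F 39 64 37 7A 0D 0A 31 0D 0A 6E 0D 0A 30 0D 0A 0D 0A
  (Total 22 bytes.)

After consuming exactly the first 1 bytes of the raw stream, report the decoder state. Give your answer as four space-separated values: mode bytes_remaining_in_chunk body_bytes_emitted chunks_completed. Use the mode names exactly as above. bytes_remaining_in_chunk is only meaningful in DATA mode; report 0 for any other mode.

Byte 0 = '6': mode=SIZE remaining=0 emitted=0 chunks_done=0

Answer: SIZE 0 0 0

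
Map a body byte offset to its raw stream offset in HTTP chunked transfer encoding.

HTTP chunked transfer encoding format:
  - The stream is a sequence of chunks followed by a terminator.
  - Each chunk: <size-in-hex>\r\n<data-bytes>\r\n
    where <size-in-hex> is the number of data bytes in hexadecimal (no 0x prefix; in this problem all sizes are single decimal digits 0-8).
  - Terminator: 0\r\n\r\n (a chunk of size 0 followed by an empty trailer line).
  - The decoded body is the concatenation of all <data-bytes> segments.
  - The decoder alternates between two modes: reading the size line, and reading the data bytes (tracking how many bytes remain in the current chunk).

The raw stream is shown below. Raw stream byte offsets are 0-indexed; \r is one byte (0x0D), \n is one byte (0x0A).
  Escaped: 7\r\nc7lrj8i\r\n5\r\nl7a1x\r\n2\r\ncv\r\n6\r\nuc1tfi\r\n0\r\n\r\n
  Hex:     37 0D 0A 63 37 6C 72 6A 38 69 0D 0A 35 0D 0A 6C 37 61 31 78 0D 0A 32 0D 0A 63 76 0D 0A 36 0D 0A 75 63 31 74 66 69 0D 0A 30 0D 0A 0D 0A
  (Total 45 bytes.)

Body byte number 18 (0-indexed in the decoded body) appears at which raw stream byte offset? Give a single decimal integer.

Chunk 1: stream[0..1]='7' size=0x7=7, data at stream[3..10]='c7lrj8i' -> body[0..7], body so far='c7lrj8i'
Chunk 2: stream[12..13]='5' size=0x5=5, data at stream[15..20]='l7a1x' -> body[7..12], body so far='c7lrj8il7a1x'
Chunk 3: stream[22..23]='2' size=0x2=2, data at stream[25..27]='cv' -> body[12..14], body so far='c7lrj8il7a1xcv'
Chunk 4: stream[29..30]='6' size=0x6=6, data at stream[32..38]='uc1tfi' -> body[14..20], body so far='c7lrj8il7a1xcvuc1tfi'
Chunk 5: stream[40..41]='0' size=0 (terminator). Final body='c7lrj8il7a1xcvuc1tfi' (20 bytes)
Body byte 18 at stream offset 36

Answer: 36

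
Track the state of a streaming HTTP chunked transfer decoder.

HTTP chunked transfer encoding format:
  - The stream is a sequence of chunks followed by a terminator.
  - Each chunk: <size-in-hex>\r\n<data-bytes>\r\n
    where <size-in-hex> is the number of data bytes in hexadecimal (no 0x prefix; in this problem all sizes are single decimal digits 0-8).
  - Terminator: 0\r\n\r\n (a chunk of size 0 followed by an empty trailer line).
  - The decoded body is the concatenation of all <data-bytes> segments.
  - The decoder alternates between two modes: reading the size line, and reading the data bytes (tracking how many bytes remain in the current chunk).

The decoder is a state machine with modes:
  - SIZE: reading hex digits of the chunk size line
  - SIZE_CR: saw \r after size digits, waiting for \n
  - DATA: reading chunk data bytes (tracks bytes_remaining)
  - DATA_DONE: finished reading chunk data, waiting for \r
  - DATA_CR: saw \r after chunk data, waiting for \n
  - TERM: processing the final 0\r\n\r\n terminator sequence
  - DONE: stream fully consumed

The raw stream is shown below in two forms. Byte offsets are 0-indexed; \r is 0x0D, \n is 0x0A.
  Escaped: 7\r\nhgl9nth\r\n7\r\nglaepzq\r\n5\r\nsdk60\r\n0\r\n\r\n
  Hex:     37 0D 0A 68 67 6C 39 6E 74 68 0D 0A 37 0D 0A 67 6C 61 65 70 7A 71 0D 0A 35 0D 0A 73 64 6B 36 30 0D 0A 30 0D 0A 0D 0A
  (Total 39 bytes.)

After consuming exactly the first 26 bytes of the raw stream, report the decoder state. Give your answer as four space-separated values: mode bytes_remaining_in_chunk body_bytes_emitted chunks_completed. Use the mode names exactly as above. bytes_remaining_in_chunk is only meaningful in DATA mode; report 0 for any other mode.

Answer: SIZE_CR 0 14 2

Derivation:
Byte 0 = '7': mode=SIZE remaining=0 emitted=0 chunks_done=0
Byte 1 = 0x0D: mode=SIZE_CR remaining=0 emitted=0 chunks_done=0
Byte 2 = 0x0A: mode=DATA remaining=7 emitted=0 chunks_done=0
Byte 3 = 'h': mode=DATA remaining=6 emitted=1 chunks_done=0
Byte 4 = 'g': mode=DATA remaining=5 emitted=2 chunks_done=0
Byte 5 = 'l': mode=DATA remaining=4 emitted=3 chunks_done=0
Byte 6 = '9': mode=DATA remaining=3 emitted=4 chunks_done=0
Byte 7 = 'n': mode=DATA remaining=2 emitted=5 chunks_done=0
Byte 8 = 't': mode=DATA remaining=1 emitted=6 chunks_done=0
Byte 9 = 'h': mode=DATA_DONE remaining=0 emitted=7 chunks_done=0
Byte 10 = 0x0D: mode=DATA_CR remaining=0 emitted=7 chunks_done=0
Byte 11 = 0x0A: mode=SIZE remaining=0 emitted=7 chunks_done=1
Byte 12 = '7': mode=SIZE remaining=0 emitted=7 chunks_done=1
Byte 13 = 0x0D: mode=SIZE_CR remaining=0 emitted=7 chunks_done=1
Byte 14 = 0x0A: mode=DATA remaining=7 emitted=7 chunks_done=1
Byte 15 = 'g': mode=DATA remaining=6 emitted=8 chunks_done=1
Byte 16 = 'l': mode=DATA remaining=5 emitted=9 chunks_done=1
Byte 17 = 'a': mode=DATA remaining=4 emitted=10 chunks_done=1
Byte 18 = 'e': mode=DATA remaining=3 emitted=11 chunks_done=1
Byte 19 = 'p': mode=DATA remaining=2 emitted=12 chunks_done=1
Byte 20 = 'z': mode=DATA remaining=1 emitted=13 chunks_done=1
Byte 21 = 'q': mode=DATA_DONE remaining=0 emitted=14 chunks_done=1
Byte 22 = 0x0D: mode=DATA_CR remaining=0 emitted=14 chunks_done=1
Byte 23 = 0x0A: mode=SIZE remaining=0 emitted=14 chunks_done=2
Byte 24 = '5': mode=SIZE remaining=0 emitted=14 chunks_done=2
Byte 25 = 0x0D: mode=SIZE_CR remaining=0 emitted=14 chunks_done=2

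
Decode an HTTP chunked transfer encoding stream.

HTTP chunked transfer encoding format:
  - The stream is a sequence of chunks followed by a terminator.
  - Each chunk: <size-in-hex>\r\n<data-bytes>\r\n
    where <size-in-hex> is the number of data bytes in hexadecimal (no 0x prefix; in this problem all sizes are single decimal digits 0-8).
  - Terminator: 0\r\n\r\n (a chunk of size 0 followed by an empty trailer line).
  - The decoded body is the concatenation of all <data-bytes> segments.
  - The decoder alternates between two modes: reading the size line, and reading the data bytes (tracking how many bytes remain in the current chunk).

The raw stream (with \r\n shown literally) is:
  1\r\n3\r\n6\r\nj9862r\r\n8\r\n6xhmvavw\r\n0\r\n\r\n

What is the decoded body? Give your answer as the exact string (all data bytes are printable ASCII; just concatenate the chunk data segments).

Chunk 1: stream[0..1]='1' size=0x1=1, data at stream[3..4]='3' -> body[0..1], body so far='3'
Chunk 2: stream[6..7]='6' size=0x6=6, data at stream[9..15]='j9862r' -> body[1..7], body so far='3j9862r'
Chunk 3: stream[17..18]='8' size=0x8=8, data at stream[20..28]='6xhmvavw' -> body[7..15], body so far='3j9862r6xhmvavw'
Chunk 4: stream[30..31]='0' size=0 (terminator). Final body='3j9862r6xhmvavw' (15 bytes)

Answer: 3j9862r6xhmvavw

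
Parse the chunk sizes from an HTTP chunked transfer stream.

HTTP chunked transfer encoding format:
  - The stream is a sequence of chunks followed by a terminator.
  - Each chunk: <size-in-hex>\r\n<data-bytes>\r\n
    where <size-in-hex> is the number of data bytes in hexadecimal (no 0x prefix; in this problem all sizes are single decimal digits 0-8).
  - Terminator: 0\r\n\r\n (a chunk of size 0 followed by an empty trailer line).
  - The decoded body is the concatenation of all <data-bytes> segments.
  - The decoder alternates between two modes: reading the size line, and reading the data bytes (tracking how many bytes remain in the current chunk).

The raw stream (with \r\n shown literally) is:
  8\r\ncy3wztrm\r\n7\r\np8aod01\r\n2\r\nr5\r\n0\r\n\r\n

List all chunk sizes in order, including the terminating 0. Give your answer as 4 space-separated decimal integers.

Chunk 1: stream[0..1]='8' size=0x8=8, data at stream[3..11]='cy3wztrm' -> body[0..8], body so far='cy3wztrm'
Chunk 2: stream[13..14]='7' size=0x7=7, data at stream[16..23]='p8aod01' -> body[8..15], body so far='cy3wztrmp8aod01'
Chunk 3: stream[25..26]='2' size=0x2=2, data at stream[28..30]='r5' -> body[15..17], body so far='cy3wztrmp8aod01r5'
Chunk 4: stream[32..33]='0' size=0 (terminator). Final body='cy3wztrmp8aod01r5' (17 bytes)

Answer: 8 7 2 0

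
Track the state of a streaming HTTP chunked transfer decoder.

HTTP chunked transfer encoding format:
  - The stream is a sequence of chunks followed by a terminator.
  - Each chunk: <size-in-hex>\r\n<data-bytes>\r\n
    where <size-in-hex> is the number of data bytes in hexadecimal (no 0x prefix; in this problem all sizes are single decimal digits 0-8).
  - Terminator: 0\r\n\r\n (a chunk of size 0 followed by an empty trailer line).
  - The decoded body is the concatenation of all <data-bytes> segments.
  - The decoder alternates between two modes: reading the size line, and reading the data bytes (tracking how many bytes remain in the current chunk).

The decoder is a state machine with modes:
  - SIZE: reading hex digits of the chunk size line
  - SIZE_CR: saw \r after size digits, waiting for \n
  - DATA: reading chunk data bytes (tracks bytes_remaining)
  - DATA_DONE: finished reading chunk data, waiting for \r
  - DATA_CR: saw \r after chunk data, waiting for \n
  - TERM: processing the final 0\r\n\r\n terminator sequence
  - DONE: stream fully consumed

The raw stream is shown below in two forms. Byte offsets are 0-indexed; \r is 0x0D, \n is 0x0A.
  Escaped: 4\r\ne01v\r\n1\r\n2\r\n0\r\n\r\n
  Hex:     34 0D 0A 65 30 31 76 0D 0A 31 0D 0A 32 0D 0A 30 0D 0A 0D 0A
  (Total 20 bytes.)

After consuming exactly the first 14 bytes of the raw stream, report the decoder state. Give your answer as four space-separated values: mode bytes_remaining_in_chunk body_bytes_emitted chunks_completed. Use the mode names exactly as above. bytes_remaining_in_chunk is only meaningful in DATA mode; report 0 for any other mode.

Byte 0 = '4': mode=SIZE remaining=0 emitted=0 chunks_done=0
Byte 1 = 0x0D: mode=SIZE_CR remaining=0 emitted=0 chunks_done=0
Byte 2 = 0x0A: mode=DATA remaining=4 emitted=0 chunks_done=0
Byte 3 = 'e': mode=DATA remaining=3 emitted=1 chunks_done=0
Byte 4 = '0': mode=DATA remaining=2 emitted=2 chunks_done=0
Byte 5 = '1': mode=DATA remaining=1 emitted=3 chunks_done=0
Byte 6 = 'v': mode=DATA_DONE remaining=0 emitted=4 chunks_done=0
Byte 7 = 0x0D: mode=DATA_CR remaining=0 emitted=4 chunks_done=0
Byte 8 = 0x0A: mode=SIZE remaining=0 emitted=4 chunks_done=1
Byte 9 = '1': mode=SIZE remaining=0 emitted=4 chunks_done=1
Byte 10 = 0x0D: mode=SIZE_CR remaining=0 emitted=4 chunks_done=1
Byte 11 = 0x0A: mode=DATA remaining=1 emitted=4 chunks_done=1
Byte 12 = '2': mode=DATA_DONE remaining=0 emitted=5 chunks_done=1
Byte 13 = 0x0D: mode=DATA_CR remaining=0 emitted=5 chunks_done=1

Answer: DATA_CR 0 5 1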